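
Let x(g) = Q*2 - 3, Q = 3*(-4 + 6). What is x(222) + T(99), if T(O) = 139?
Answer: 148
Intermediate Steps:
Q = 6 (Q = 3*2 = 6)
x(g) = 9 (x(g) = 6*2 - 3 = 12 - 3 = 9)
x(222) + T(99) = 9 + 139 = 148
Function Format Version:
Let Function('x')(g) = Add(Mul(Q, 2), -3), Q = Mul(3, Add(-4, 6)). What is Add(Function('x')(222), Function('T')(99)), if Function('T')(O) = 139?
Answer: 148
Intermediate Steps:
Q = 6 (Q = Mul(3, 2) = 6)
Function('x')(g) = 9 (Function('x')(g) = Add(Mul(6, 2), -3) = Add(12, -3) = 9)
Add(Function('x')(222), Function('T')(99)) = Add(9, 139) = 148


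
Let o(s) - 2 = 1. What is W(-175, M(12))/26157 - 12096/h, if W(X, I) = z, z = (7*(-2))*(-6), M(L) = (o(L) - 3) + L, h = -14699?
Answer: 105876596/128160581 ≈ 0.82612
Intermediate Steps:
o(s) = 3 (o(s) = 2 + 1 = 3)
M(L) = L (M(L) = (3 - 3) + L = 0 + L = L)
z = 84 (z = -14*(-6) = 84)
W(X, I) = 84
W(-175, M(12))/26157 - 12096/h = 84/26157 - 12096/(-14699) = 84*(1/26157) - 12096*(-1/14699) = 28/8719 + 12096/14699 = 105876596/128160581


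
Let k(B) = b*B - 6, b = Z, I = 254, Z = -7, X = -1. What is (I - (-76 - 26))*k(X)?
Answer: 356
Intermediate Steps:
b = -7
k(B) = -6 - 7*B (k(B) = -7*B - 6 = -6 - 7*B)
(I - (-76 - 26))*k(X) = (254 - (-76 - 26))*(-6 - 7*(-1)) = (254 - 1*(-102))*(-6 + 7) = (254 + 102)*1 = 356*1 = 356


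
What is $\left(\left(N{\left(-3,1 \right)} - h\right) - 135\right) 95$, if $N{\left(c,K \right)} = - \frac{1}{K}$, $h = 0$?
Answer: $-12920$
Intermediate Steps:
$\left(\left(N{\left(-3,1 \right)} - h\right) - 135\right) 95 = \left(\left(- 1^{-1} - 0\right) - 135\right) 95 = \left(\left(\left(-1\right) 1 + 0\right) - 135\right) 95 = \left(\left(-1 + 0\right) - 135\right) 95 = \left(-1 - 135\right) 95 = \left(-136\right) 95 = -12920$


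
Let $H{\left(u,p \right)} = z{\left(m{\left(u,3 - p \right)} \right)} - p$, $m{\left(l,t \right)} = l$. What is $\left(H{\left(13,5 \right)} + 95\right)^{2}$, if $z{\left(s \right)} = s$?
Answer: $10609$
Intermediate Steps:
$H{\left(u,p \right)} = u - p$
$\left(H{\left(13,5 \right)} + 95\right)^{2} = \left(\left(13 - 5\right) + 95\right)^{2} = \left(8 + 95\right)^{2} = 103^{2} = 10609$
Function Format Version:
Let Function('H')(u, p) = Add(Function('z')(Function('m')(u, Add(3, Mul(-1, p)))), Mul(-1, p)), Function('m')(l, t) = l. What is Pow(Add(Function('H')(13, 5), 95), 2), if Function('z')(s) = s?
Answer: 10609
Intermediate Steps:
Function('H')(u, p) = Add(u, Mul(-1, p))
Pow(Add(Function('H')(13, 5), 95), 2) = Pow(Add(Add(13, Mul(-1, 5)), 95), 2) = Pow(Add(Add(13, -5), 95), 2) = Pow(Add(8, 95), 2) = Pow(103, 2) = 10609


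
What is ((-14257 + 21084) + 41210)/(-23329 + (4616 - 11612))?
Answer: -48037/30325 ≈ -1.5841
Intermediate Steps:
((-14257 + 21084) + 41210)/(-23329 + (4616 - 11612)) = (6827 + 41210)/(-23329 - 6996) = 48037/(-30325) = 48037*(-1/30325) = -48037/30325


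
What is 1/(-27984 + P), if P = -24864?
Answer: -1/52848 ≈ -1.8922e-5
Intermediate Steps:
1/(-27984 + P) = 1/(-27984 - 24864) = 1/(-52848) = -1/52848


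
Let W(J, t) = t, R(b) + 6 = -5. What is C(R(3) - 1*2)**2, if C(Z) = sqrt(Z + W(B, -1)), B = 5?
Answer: -14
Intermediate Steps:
R(b) = -11 (R(b) = -6 - 5 = -11)
C(Z) = sqrt(-1 + Z) (C(Z) = sqrt(Z - 1) = sqrt(-1 + Z))
C(R(3) - 1*2)**2 = (sqrt(-1 + (-11 - 1*2)))**2 = (sqrt(-1 + (-11 - 2)))**2 = (sqrt(-1 - 13))**2 = (sqrt(-14))**2 = (I*sqrt(14))**2 = -14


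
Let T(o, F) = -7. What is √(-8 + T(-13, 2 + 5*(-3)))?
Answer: I*√15 ≈ 3.873*I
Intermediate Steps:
√(-8 + T(-13, 2 + 5*(-3))) = √(-8 - 7) = √(-15) = I*√15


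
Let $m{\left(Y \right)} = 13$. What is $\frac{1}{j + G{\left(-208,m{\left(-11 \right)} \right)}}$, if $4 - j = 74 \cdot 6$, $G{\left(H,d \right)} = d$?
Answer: $- \frac{1}{427} \approx -0.0023419$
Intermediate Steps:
$j = -440$ ($j = 4 - 74 \cdot 6 = 4 - 444 = -440$)
$\frac{1}{j + G{\left(-208,m{\left(-11 \right)} \right)}} = \frac{1}{-440 + 13} = \frac{1}{-427} = - \frac{1}{427}$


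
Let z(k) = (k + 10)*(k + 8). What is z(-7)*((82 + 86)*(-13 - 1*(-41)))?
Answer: 14112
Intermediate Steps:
z(k) = (8 + k)*(10 + k) (z(k) = (10 + k)*(8 + k) = (8 + k)*(10 + k))
z(-7)*((82 + 86)*(-13 - 1*(-41))) = (80 + (-7)² + 18*(-7))*((82 + 86)*(-13 - 1*(-41))) = (80 + 49 - 126)*(168*(-13 + 41)) = 3*(168*28) = 3*4704 = 14112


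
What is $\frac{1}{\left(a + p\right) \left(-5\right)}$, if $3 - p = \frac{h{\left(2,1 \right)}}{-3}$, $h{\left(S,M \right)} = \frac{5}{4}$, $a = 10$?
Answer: $- \frac{12}{805} \approx -0.014907$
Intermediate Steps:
$h{\left(S,M \right)} = \frac{5}{4}$ ($h{\left(S,M \right)} = 5 \cdot \frac{1}{4} = \frac{5}{4}$)
$p = \frac{41}{12}$ ($p = 3 - \frac{5}{4 \left(-3\right)} = 3 - \frac{5}{4} \left(- \frac{1}{3}\right) = 3 - - \frac{5}{12} = 3 + \frac{5}{12} = \frac{41}{12} \approx 3.4167$)
$\frac{1}{\left(a + p\right) \left(-5\right)} = \frac{1}{\left(10 + \frac{41}{12}\right) \left(-5\right)} = \frac{1}{\frac{161}{12} \left(-5\right)} = \frac{1}{- \frac{805}{12}} = - \frac{12}{805}$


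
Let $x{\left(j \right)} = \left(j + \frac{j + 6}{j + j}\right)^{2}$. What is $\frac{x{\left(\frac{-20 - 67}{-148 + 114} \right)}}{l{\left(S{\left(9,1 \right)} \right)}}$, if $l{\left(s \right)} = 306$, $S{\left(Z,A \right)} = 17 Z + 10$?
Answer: $\frac{2175698}{37186497} \approx 0.058508$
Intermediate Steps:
$S{\left(Z,A \right)} = 10 + 17 Z$
$x{\left(j \right)} = \left(j + \frac{6 + j}{2 j}\right)^{2}$
$\frac{x{\left(\frac{-20 - 67}{-148 + 114} \right)}}{l{\left(S{\left(9,1 \right)} \right)}} = \frac{\frac{1}{4} \frac{1}{\frac{1}{\left(-148 + 114\right)^{2}} \left(-20 - 67\right)^{2}} \left(6 + \frac{-20 - 67}{-148 + 114} + 2 \left(\frac{-20 - 67}{-148 + 114}\right)^{2}\right)^{2}}{306} = \frac{\left(6 - \frac{87}{-34} + 2 \left(- \frac{87}{-34}\right)^{2}\right)^{2}}{4 \cdot \frac{7569}{1156}} \cdot \frac{1}{306} = \frac{\left(6 - - \frac{87}{34} + 2 \left(\left(-87\right) \left(- \frac{1}{34}\right)\right)^{2}\right)^{2}}{4 \cdot \frac{7569}{1156}} \cdot \frac{1}{306} = \frac{\left(6 + \frac{87}{34} + 2 \left(\frac{87}{34}\right)^{2}\right)^{2}}{4 \cdot \frac{7569}{1156}} \cdot \frac{1}{306} = \frac{1}{4} \cdot \frac{1156}{7569} \left(6 + \frac{87}{34} + 2 \cdot \frac{7569}{1156}\right)^{2} \cdot \frac{1}{306} = \frac{1}{4} \cdot \frac{1156}{7569} \left(6 + \frac{87}{34} + \frac{7569}{578}\right)^{2} \cdot \frac{1}{306} = \frac{1}{4} \cdot \frac{1156}{7569} \left(\frac{6258}{289}\right)^{2} \cdot \frac{1}{306} = \frac{1}{4} \cdot \frac{1156}{7569} \cdot \frac{39162564}{83521} \cdot \frac{1}{306} = \frac{4351396}{243049} \cdot \frac{1}{306} = \frac{2175698}{37186497}$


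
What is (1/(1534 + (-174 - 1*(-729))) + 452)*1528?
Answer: 1442781912/2089 ≈ 6.9066e+5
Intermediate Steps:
(1/(1534 + (-174 - 1*(-729))) + 452)*1528 = (1/(1534 + (-174 + 729)) + 452)*1528 = (1/(1534 + 555) + 452)*1528 = (1/2089 + 452)*1528 = (944229/2089)*1528 = 1442781912/2089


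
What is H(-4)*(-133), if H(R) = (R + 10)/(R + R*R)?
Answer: -133/2 ≈ -66.500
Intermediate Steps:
H(R) = (10 + R)/(R + R**2)
H(-4)*(-133) = ((10 - 4)/((-4)*(1 - 4)))*(-133) = -1/4*6/(-3)*(-133) = -1/4*(-1/3)*6*(-133) = (1/2)*(-133) = -133/2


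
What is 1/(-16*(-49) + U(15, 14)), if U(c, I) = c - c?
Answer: 1/784 ≈ 0.0012755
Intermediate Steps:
U(c, I) = 0
1/(-16*(-49) + U(15, 14)) = 1/(-16*(-49) + 0) = 1/(784 + 0) = 1/784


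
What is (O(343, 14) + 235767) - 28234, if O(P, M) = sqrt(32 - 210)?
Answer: 207533 + I*sqrt(178) ≈ 2.0753e+5 + 13.342*I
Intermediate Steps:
O(P, M) = I*sqrt(178) (O(P, M) = sqrt(-178) = I*sqrt(178))
(O(343, 14) + 235767) - 28234 = (I*sqrt(178) + 235767) - 28234 = (235767 + I*sqrt(178)) - 28234 = 207533 + I*sqrt(178)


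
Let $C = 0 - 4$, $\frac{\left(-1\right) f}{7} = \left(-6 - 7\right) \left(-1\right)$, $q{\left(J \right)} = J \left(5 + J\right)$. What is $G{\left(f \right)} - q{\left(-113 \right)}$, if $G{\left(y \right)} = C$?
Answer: $-12208$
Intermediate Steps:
$f = -91$ ($f = - 7 \left(-6 - 7\right) \left(-1\right) = - 7 \left(\left(-13\right) \left(-1\right)\right) = \left(-7\right) 13 = -91$)
$C = -4$ ($C = 0 - 4 = -4$)
$G{\left(y \right)} = -4$
$G{\left(f \right)} - q{\left(-113 \right)} = -4 - - 113 \left(5 - 113\right) = -4 - \left(-113\right) \left(-108\right) = -4 - 12204 = -12208$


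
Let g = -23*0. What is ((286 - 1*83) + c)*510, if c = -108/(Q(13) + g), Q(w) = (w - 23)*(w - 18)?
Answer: 512142/5 ≈ 1.0243e+5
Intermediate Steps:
Q(w) = (-23 + w)*(-18 + w)
g = 0
c = -54/25 (c = -108/((414 + 13² - 41*13) + 0) = -108/((414 + 169 - 533) + 0) = -108/(50 + 0) = -108/50 = -108*1/50 = -54/25 ≈ -2.1600)
((286 - 1*83) + c)*510 = ((286 - 1*83) - 54/25)*510 = ((286 - 83) - 54/25)*510 = (203 - 54/25)*510 = (5021/25)*510 = 512142/5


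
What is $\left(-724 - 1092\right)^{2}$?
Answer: $3297856$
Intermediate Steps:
$\left(-724 - 1092\right)^{2} = \left(-1816\right)^{2} = 3297856$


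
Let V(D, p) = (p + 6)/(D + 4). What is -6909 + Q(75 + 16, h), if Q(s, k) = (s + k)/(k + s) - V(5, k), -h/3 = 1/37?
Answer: -766861/111 ≈ -6908.7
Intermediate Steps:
h = -3/37 ≈ -0.081081
V(D, p) = (6 + p)/(4 + D)
Q(s, k) = 1/3 - k/9 (Q(s, k) = (s + k)/(k + s) - (6 + k)/(4 + 5) = (k + s)/(k + s) - (6 + k)/9 = 1 - (6 + k)/9 = 1 - (2/3 + k/9) = 1 + (-2/3 - k/9) = 1/3 - k/9)
-6909 + Q(75 + 16, h) = -6909 + (1/3 - 1/9*(-3/37)) = -6909 + (1/3 + 1/111) = -6909 + 38/111 = -766861/111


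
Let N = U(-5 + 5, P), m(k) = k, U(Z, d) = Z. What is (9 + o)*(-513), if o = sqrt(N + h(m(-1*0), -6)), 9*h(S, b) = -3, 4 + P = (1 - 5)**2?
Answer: -4617 - 171*I*sqrt(3) ≈ -4617.0 - 296.18*I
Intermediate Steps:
P = 12 (P = -4 + (1 - 5)**2 = -4 + (-4)**2 = -4 + 16 = 12)
h(S, b) = -1/3 (h(S, b) = (1/9)*(-3) = -1/3)
N = 0 (N = -5 + 5 = 0)
o = I*sqrt(3)/3 (o = sqrt(0 - 1/3) = sqrt(-1/3) = I*sqrt(3)/3 ≈ 0.57735*I)
(9 + o)*(-513) = (9 + I*sqrt(3)/3)*(-513) = -4617 - 171*I*sqrt(3)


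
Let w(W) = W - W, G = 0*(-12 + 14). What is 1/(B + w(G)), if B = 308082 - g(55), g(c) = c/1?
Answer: 1/308027 ≈ 3.2465e-6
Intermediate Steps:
g(c) = c (g(c) = c*1 = c)
G = 0 (G = 0*2 = 0)
w(W) = 0
B = 308027 (B = 308082 - 1*55 = 308082 - 55 = 308027)
1/(B + w(G)) = 1/(308027 + 0) = 1/308027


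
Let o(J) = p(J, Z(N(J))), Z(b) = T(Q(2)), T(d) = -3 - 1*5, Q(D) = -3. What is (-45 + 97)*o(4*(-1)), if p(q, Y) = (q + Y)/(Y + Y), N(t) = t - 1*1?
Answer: 39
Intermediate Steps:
T(d) = -8 (T(d) = -3 - 5 = -8)
N(t) = -1 + t (N(t) = t - 1 = -1 + t)
Z(b) = -8
p(q, Y) = (Y + q)/(2*Y) (p(q, Y) = (Y + q)/((2*Y)) = (Y + q)*(1/(2*Y)) = (Y + q)/(2*Y))
o(J) = ½ - J/16 (o(J) = (½)*(-8 + J)/(-8) = (½)*(-⅛)*(-8 + J) = ½ - J/16)
(-45 + 97)*o(4*(-1)) = (-45 + 97)*(½ - (-1)/4) = 52*(½ - 1/16*(-4)) = 52*(½ + ¼) = 52*(¾) = 39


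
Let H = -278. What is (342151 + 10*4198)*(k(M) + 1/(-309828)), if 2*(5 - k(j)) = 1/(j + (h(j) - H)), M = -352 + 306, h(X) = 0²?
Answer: 68998634697377/35940048 ≈ 1.9198e+6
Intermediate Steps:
h(X) = 0
M = -46
k(j) = 5 - 1/(2*(278 + j)) (k(j) = 5 - 1/(2*(j + (0 - 1*(-278)))) = 5 - 1/(2*(j + (0 + 278))) = 5 - 1/(2*(j + 278)) = 5 - 1/(2*(278 + j)))
(342151 + 10*4198)*(k(M) + 1/(-309828)) = (342151 + 10*4198)*((2779 + 10*(-46))/(2*(278 - 46)) + 1/(-309828)) = (342151 + 41980)*((½)*(2779 - 460)/232 - 1/309828) = 384131*((½)*(1/232)*2319 - 1/309828) = 384131*(2319/464 - 1/309828) = 384131*(179622667/35940048) = 68998634697377/35940048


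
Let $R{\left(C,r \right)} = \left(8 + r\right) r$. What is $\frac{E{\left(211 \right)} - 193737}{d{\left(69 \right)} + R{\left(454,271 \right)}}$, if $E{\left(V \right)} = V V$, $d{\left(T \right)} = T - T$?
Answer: $- \frac{149216}{75609} \approx -1.9735$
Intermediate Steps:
$d{\left(T \right)} = 0$
$E{\left(V \right)} = V^{2}$
$R{\left(C,r \right)} = r \left(8 + r\right)$
$\frac{E{\left(211 \right)} - 193737}{d{\left(69 \right)} + R{\left(454,271 \right)}} = \frac{211^{2} - 193737}{0 + 271 \left(8 + 271\right)} = \frac{44521 - 193737}{0 + 271 \cdot 279} = - \frac{149216}{0 + 75609} = - \frac{149216}{75609}$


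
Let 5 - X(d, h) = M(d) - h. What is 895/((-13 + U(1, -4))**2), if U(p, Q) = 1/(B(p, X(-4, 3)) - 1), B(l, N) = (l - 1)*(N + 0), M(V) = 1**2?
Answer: 895/196 ≈ 4.5663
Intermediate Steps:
M(V) = 1
X(d, h) = 4 + h (X(d, h) = 5 - (1 - h) = 5 + (-1 + h) = 4 + h)
B(l, N) = N*(-1 + l) (B(l, N) = (-1 + l)*N = N*(-1 + l))
U(p, Q) = 1/(-8 + 7*p) (U(p, Q) = 1/((4 + 3)*(-1 + p) - 1) = 1/(7*(-1 + p) - 1) = 1/((-7 + 7*p) - 1) = 1/(-8 + 7*p))
895/((-13 + U(1, -4))**2) = 895/((-13 + 1/(-8 + 7*1))**2) = 895/((-13 + 1/(-8 + 7))**2) = 895/((-13 + 1/(-1))**2) = 895/((-13 - 1)**2) = 895/((-14)**2) = 895/196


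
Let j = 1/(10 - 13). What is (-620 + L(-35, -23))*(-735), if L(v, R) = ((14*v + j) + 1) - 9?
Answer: 821975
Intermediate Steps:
j = -1/3 (j = 1/(-3) = -1/3 ≈ -0.33333)
L(v, R) = -25/3 + 14*v (L(v, R) = ((14*v - 1/3) + 1) - 9 = ((-1/3 + 14*v) + 1) - 9 = (2/3 + 14*v) - 9 = -25/3 + 14*v)
(-620 + L(-35, -23))*(-735) = (-620 + (-25/3 + 14*(-35)))*(-735) = (-620 + (-25/3 - 490))*(-735) = (-620 - 1495/3)*(-735) = -3355/3*(-735) = 821975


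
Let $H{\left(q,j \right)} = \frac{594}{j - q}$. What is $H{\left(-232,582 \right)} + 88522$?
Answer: $\frac{3275341}{37} \approx 88523.0$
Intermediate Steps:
$H{\left(-232,582 \right)} + 88522 = \frac{594}{582 - -232} + 88522 = \frac{594}{582 + 232} + 88522 = \frac{594}{814} + 88522 = 594 \cdot \frac{1}{814} + 88522 = \frac{27}{37} + 88522 = \frac{3275341}{37}$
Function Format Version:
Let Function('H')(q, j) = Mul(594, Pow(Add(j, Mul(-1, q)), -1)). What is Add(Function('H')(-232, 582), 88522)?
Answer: Rational(3275341, 37) ≈ 88523.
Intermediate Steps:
Add(Function('H')(-232, 582), 88522) = Add(Mul(594, Pow(Add(582, Mul(-1, -232)), -1)), 88522) = Add(Mul(594, Pow(Add(582, 232), -1)), 88522) = Add(Mul(594, Pow(814, -1)), 88522) = Add(Mul(594, Rational(1, 814)), 88522) = Add(Rational(27, 37), 88522) = Rational(3275341, 37)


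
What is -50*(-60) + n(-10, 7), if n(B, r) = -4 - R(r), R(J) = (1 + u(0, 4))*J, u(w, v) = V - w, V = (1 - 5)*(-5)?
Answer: 2849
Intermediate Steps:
V = 20 (V = -4*(-5) = 20)
u(w, v) = 20 - w
R(J) = 21*J (R(J) = (1 + (20 - 1*0))*J = (1 + (20 + 0))*J = (1 + 20)*J = 21*J)
n(B, r) = -4 - 21*r
-50*(-60) + n(-10, 7) = -50*(-60) + (-4 - 21*7) = 3000 + (-4 - 147) = 3000 - 151 = 2849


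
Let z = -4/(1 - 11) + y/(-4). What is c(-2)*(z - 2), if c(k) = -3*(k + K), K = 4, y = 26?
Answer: 243/5 ≈ 48.600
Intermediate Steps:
c(k) = -12 - 3*k (c(k) = -3*(k + 4) = -3*(4 + k) = -12 - 3*k)
z = -61/10 (z = -4/(1 - 11) + 26/(-4) = -4/(-10) + 26*(-¼) = -4*(-⅒) - 13/2 = ⅖ - 13/2 = -61/10 ≈ -6.1000)
c(-2)*(z - 2) = (-12 - 3*(-2))*(-61/10 - 2) = (-12 + 6)*(-81/10) = -6*(-81/10) = 243/5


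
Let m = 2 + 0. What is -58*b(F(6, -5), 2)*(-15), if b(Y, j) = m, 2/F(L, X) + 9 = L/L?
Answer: 1740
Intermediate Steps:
F(L, X) = -¼ (F(L, X) = 2/(-9 + L/L) = 2/(-9 + 1) = 2/(-8) = 2*(-⅛) = -¼)
m = 2
b(Y, j) = 2
-58*b(F(6, -5), 2)*(-15) = -58*2*(-15) = -116*(-15) = 1740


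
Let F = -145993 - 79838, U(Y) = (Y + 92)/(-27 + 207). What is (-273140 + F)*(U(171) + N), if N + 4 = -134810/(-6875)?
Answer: -38328094477/4500 ≈ -8.5174e+6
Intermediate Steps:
N = 21462/1375 (N = -4 - 134810/(-6875) = -4 - 134810*(-1/6875) = -4 + 26962/1375 = 21462/1375 ≈ 15.609)
U(Y) = 23/45 + Y/180 (U(Y) = (92 + Y)/180 = (92 + Y)*(1/180) = 23/45 + Y/180)
F = -225831
(-273140 + F)*(U(171) + N) = (-273140 - 225831)*((23/45 + (1/180)*171) + 21462/1375) = -498971*((23/45 + 19/20) + 21462/1375) = -498971*(263/180 + 21462/1375) = -498971*844957/49500 = -38328094477/4500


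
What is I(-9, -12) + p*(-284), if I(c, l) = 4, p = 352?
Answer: -99964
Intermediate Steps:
I(-9, -12) + p*(-284) = 4 + 352*(-284) = 4 - 99968 = -99964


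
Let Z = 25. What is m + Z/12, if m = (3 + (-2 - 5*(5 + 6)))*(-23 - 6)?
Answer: 18817/12 ≈ 1568.1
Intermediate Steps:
m = 1566 (m = (3 + (-2 - 5*11))*(-29) = (3 + (-2 - 55))*(-29) = (3 - 57)*(-29) = -54*(-29) = 1566)
m + Z/12 = 1566 + 25/12 = 18817/12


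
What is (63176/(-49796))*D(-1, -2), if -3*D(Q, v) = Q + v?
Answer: -15794/12449 ≈ -1.2687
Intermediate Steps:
D(Q, v) = -Q/3 - v/3 (D(Q, v) = -(Q + v)/3 = -Q/3 - v/3)
(63176/(-49796))*D(-1, -2) = (63176/(-49796))*(-1/3*(-1) - 1/3*(-2)) = (63176*(-1/49796))*(1/3 + 2/3) = -15794/12449*1 = -15794/12449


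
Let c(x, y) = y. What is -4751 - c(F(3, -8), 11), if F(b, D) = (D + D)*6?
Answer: -4762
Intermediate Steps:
F(b, D) = 12*D (F(b, D) = (2*D)*6 = 12*D)
-4751 - c(F(3, -8), 11) = -4751 - 1*11 = -4751 - 11 = -4762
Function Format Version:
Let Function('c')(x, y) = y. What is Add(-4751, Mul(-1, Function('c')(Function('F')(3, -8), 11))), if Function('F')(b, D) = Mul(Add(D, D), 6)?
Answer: -4762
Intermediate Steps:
Function('F')(b, D) = Mul(12, D) (Function('F')(b, D) = Mul(Mul(2, D), 6) = Mul(12, D))
Add(-4751, Mul(-1, Function('c')(Function('F')(3, -8), 11))) = Add(-4751, Mul(-1, 11)) = Add(-4751, -11) = -4762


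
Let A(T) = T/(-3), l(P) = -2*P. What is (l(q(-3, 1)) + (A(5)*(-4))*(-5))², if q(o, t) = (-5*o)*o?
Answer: 28900/9 ≈ 3211.1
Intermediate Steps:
q(o, t) = -5*o²
A(T) = -T/3 (A(T) = T*(-⅓) = -T/3)
(l(q(-3, 1)) + (A(5)*(-4))*(-5))² = (-(-10)*(-3)² + (-⅓*5*(-4))*(-5))² = (-(-10)*9 - 5/3*(-4)*(-5))² = (-2*(-45) + (20/3)*(-5))² = (90 - 100/3)² = (170/3)² = 28900/9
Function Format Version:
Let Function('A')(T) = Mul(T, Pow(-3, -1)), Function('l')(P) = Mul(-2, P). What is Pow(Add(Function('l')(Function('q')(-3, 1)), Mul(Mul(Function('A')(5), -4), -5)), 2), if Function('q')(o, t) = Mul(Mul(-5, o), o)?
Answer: Rational(28900, 9) ≈ 3211.1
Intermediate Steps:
Function('q')(o, t) = Mul(-5, Pow(o, 2))
Function('A')(T) = Mul(Rational(-1, 3), T) (Function('A')(T) = Mul(T, Rational(-1, 3)) = Mul(Rational(-1, 3), T))
Pow(Add(Function('l')(Function('q')(-3, 1)), Mul(Mul(Function('A')(5), -4), -5)), 2) = Pow(Add(Mul(-2, Mul(-5, Pow(-3, 2))), Mul(Mul(Mul(Rational(-1, 3), 5), -4), -5)), 2) = Pow(Add(Mul(-2, Mul(-5, 9)), Mul(Mul(Rational(-5, 3), -4), -5)), 2) = Pow(Add(Mul(-2, -45), Mul(Rational(20, 3), -5)), 2) = Pow(Add(90, Rational(-100, 3)), 2) = Pow(Rational(170, 3), 2) = Rational(28900, 9)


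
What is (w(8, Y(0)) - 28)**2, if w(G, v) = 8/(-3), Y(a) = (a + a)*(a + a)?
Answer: 8464/9 ≈ 940.44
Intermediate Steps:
Y(a) = 4*a**2 (Y(a) = (2*a)*(2*a) = 4*a**2)
w(G, v) = -8/3 (w(G, v) = 8*(-1/3) = -8/3)
(w(8, Y(0)) - 28)**2 = (-8/3 - 28)**2 = (-92/3)**2 = 8464/9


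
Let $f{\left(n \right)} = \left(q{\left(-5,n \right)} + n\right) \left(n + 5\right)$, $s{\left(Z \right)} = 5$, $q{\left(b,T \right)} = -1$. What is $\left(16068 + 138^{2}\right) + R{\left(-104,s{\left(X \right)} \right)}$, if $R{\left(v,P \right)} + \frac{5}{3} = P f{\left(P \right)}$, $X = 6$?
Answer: $\frac{105931}{3} \approx 35310.0$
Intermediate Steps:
$f{\left(n \right)} = \left(-1 + n\right) \left(5 + n\right)$ ($f{\left(n \right)} = \left(-1 + n\right) \left(n + 5\right) = \left(-1 + n\right) \left(5 + n\right)$)
$R{\left(v,P \right)} = - \frac{5}{3} + P \left(-5 + P^{2} + 4 P\right)$
$\left(16068 + 138^{2}\right) + R{\left(-104,s{\left(X \right)} \right)} = \left(16068 + 138^{2}\right) - \left(\frac{5}{3} - 5 \left(-5 + 5^{2} + 4 \cdot 5\right)\right) = \left(16068 + 19044\right) - \left(\frac{5}{3} - 5 \left(-5 + 25 + 20\right)\right) = 35112 + \left(- \frac{5}{3} + 5 \cdot 40\right) = 35112 + \left(- \frac{5}{3} + 200\right) = 35112 + \frac{595}{3} = \frac{105931}{3}$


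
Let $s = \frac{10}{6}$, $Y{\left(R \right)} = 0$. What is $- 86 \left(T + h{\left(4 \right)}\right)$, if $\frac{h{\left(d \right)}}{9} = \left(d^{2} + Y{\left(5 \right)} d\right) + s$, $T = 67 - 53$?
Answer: $-14878$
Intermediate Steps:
$T = 14$ ($T = 67 - 53 = 14$)
$s = \frac{5}{3}$ ($s = 10 \cdot \frac{1}{6} = \frac{5}{3} \approx 1.6667$)
$h{\left(d \right)} = 15 + 9 d^{2}$ ($h{\left(d \right)} = 9 \left(\left(d^{2} + 0 d\right) + \frac{5}{3}\right) = 9 \left(\left(d^{2} + 0\right) + \frac{5}{3}\right) = 9 \left(d^{2} + \frac{5}{3}\right) = 9 \left(\frac{5}{3} + d^{2}\right) = 15 + 9 d^{2}$)
$- 86 \left(T + h{\left(4 \right)}\right) = - 86 \left(14 + \left(15 + 9 \cdot 4^{2}\right)\right) = - 86 \left(14 + \left(15 + 9 \cdot 16\right)\right) = - 86 \left(14 + \left(15 + 144\right)\right) = - 86 \left(14 + 159\right) = \left(-86\right) 173 = -14878$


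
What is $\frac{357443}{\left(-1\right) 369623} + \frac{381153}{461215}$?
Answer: $- \frac{23975157926}{170475671945} \approx -0.14064$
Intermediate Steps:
$\frac{357443}{\left(-1\right) 369623} + \frac{381153}{461215} = \frac{357443}{-369623} + 381153 \cdot \frac{1}{461215} = 357443 \left(- \frac{1}{369623}\right) + \frac{381153}{461215} = - \frac{357443}{369623} + \frac{381153}{461215} = - \frac{23975157926}{170475671945}$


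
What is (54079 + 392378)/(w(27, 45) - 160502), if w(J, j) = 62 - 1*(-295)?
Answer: -446457/160145 ≈ -2.7878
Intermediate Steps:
w(J, j) = 357 (w(J, j) = 62 + 295 = 357)
(54079 + 392378)/(w(27, 45) - 160502) = (54079 + 392378)/(357 - 160502) = 446457/(-160145) = 446457*(-1/160145) = -446457/160145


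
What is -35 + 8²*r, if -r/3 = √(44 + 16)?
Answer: -35 - 384*√15 ≈ -1522.2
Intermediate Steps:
r = -6*√15 (r = -3*√(44 + 16) = -6*√15 ≈ -23.238)
-35 + 8²*r = -35 + 8²*(-6*√15) = -35 + 64*(-6*√15) = -35 - 384*√15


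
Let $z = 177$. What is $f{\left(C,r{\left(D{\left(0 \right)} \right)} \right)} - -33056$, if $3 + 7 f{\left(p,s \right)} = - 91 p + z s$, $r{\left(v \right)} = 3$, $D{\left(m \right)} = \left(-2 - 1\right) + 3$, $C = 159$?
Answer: $\frac{217451}{7} \approx 31064.0$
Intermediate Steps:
$D{\left(m \right)} = 0$ ($D{\left(m \right)} = -3 + 3 = 0$)
$f{\left(p,s \right)} = - \frac{3}{7} - 13 p + \frac{177 s}{7}$ ($f{\left(p,s \right)} = - \frac{3}{7} + \frac{- 91 p + 177 s}{7} = - \frac{3}{7} - \left(13 p - \frac{177 s}{7}\right) = - \frac{3}{7} - 13 p + \frac{177 s}{7}$)
$f{\left(C,r{\left(D{\left(0 \right)} \right)} \right)} - -33056 = \left(- \frac{3}{7} - 2067 + \frac{177}{7} \cdot 3\right) - -33056 = \left(- \frac{3}{7} - 2067 + \frac{531}{7}\right) + 33056 = - \frac{13941}{7} + 33056 = \frac{217451}{7}$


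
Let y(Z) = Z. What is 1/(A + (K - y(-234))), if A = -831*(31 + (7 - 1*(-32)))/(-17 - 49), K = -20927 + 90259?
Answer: 11/774921 ≈ 1.4195e-5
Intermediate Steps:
K = 69332
A = 9695/11 (A = -831*(31 + (7 + 32))/(-66) = -831*(31 + 39)*(-1)/66 = -58170*(-1)/66 = -831*(-35/33) = 9695/11 ≈ 881.36)
1/(A + (K - y(-234))) = 1/(9695/11 + (69332 - 1*(-234))) = 1/(9695/11 + (69332 + 234)) = 1/(9695/11 + 69566) = 1/(774921/11) = 11/774921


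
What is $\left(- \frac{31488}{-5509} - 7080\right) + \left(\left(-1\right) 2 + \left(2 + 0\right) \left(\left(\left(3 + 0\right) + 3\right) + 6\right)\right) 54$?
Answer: $- \frac{32427540}{5509} \approx -5886.3$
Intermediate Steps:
$\left(- \frac{31488}{-5509} - 7080\right) + \left(\left(-1\right) 2 + \left(2 + 0\right) \left(\left(\left(3 + 0\right) + 3\right) + 6\right)\right) 54 = \left(\left(-31488\right) \left(- \frac{1}{5509}\right) - 7080\right) + \left(-2 + 2 \left(\left(3 + 3\right) + 6\right)\right) 54 = \left(\frac{31488}{5509} - 7080\right) + \left(-2 + 2 \left(6 + 6\right)\right) 54 = - \frac{38972232}{5509} + \left(-2 + 2 \cdot 12\right) 54 = - \frac{38972232}{5509} + \left(-2 + 24\right) 54 = - \frac{38972232}{5509} + 22 \cdot 54 = - \frac{38972232}{5509} + 1188 = - \frac{32427540}{5509}$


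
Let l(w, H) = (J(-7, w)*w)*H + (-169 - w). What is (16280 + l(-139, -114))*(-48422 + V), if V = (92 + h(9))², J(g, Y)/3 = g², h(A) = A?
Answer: -89651636252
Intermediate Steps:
J(g, Y) = 3*g²
l(w, H) = -169 - w + 147*H*w (l(w, H) = ((3*(-7)²)*w)*H + (-169 - w) = ((3*49)*w)*H + (-169 - w) = (147*w)*H + (-169 - w) = 147*H*w + (-169 - w) = -169 - w + 147*H*w)
V = 10201 (V = (92 + 9)² = 101² = 10201)
(16280 + l(-139, -114))*(-48422 + V) = (16280 + (-169 - 1*(-139) + 147*(-114)*(-139)))*(-48422 + 10201) = (16280 + (-169 + 139 + 2329362))*(-38221) = (16280 + 2329332)*(-38221) = 2345612*(-38221) = -89651636252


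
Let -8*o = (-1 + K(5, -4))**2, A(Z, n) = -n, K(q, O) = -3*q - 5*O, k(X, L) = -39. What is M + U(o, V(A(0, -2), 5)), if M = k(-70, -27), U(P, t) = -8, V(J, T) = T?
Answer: -47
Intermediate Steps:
K(q, O) = -5*O - 3*q
o = -2 (o = -(-1 + (-5*(-4) - 3*5))**2/8 = -(-1 + (20 - 15))**2/8 = -(-1 + 5)**2/8 = -1/8*4**2 = -1/8*16 = -2)
M = -39
M + U(o, V(A(0, -2), 5)) = -39 - 8 = -47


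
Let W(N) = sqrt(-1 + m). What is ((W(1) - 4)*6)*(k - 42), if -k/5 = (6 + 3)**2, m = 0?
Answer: 10728 - 2682*I ≈ 10728.0 - 2682.0*I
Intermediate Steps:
W(N) = I (W(N) = sqrt(-1 + 0) = sqrt(-1) = I)
k = -405 (k = -5*(6 + 3)**2 = -5*9**2 = -5*81 = -405)
((W(1) - 4)*6)*(k - 42) = ((I - 4)*6)*(-405 - 42) = ((-4 + I)*6)*(-447) = (-24 + 6*I)*(-447) = 10728 - 2682*I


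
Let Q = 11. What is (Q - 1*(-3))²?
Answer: 196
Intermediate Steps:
(Q - 1*(-3))² = (11 - 1*(-3))² = (11 + 3)² = 14² = 196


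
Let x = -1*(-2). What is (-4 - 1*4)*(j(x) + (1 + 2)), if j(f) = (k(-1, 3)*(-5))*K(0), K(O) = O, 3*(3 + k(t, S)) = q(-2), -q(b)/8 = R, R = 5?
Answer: -24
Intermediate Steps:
q(b) = -40 (q(b) = -8*5 = -40)
k(t, S) = -49/3 (k(t, S) = -3 + (⅓)*(-40) = -3 - 40/3 = -49/3)
x = 2
j(f) = 0 (j(f) = -49/3*(-5)*0 = (245/3)*0 = 0)
(-4 - 1*4)*(j(x) + (1 + 2)) = (-4 - 1*4)*(0 + (1 + 2)) = (-4 - 4)*(0 + 3) = -8*3 = -24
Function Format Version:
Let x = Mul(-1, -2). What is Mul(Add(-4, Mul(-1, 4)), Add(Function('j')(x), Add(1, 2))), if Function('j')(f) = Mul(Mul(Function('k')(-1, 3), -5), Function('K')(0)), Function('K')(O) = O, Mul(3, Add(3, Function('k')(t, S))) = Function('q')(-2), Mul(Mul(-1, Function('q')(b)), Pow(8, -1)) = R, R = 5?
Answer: -24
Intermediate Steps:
Function('q')(b) = -40 (Function('q')(b) = Mul(-8, 5) = -40)
Function('k')(t, S) = Rational(-49, 3) (Function('k')(t, S) = Add(-3, Mul(Rational(1, 3), -40)) = Add(-3, Rational(-40, 3)) = Rational(-49, 3))
x = 2
Function('j')(f) = 0 (Function('j')(f) = Mul(Mul(Rational(-49, 3), -5), 0) = Mul(Rational(245, 3), 0) = 0)
Mul(Add(-4, Mul(-1, 4)), Add(Function('j')(x), Add(1, 2))) = Mul(Add(-4, Mul(-1, 4)), Add(0, Add(1, 2))) = Mul(Add(-4, -4), Add(0, 3)) = Mul(-8, 3) = -24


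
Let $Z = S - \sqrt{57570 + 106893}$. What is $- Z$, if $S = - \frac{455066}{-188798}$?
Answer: $- \frac{227533}{94399} + \sqrt{164463} \approx 403.13$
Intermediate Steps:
$S = \frac{227533}{94399}$ ($S = \left(-455066\right) \left(- \frac{1}{188798}\right) = \frac{227533}{94399} \approx 2.4103$)
$Z = \frac{227533}{94399} - \sqrt{164463}$ ($Z = \frac{227533}{94399} - \sqrt{57570 + 106893} = \frac{227533}{94399} - \sqrt{164463} \approx -403.13$)
$- Z = - (\frac{227533}{94399} - \sqrt{164463}) = - \frac{227533}{94399} + \sqrt{164463}$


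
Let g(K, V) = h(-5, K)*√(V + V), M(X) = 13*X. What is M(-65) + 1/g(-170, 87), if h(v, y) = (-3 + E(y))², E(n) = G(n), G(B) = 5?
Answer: -845 + √174/696 ≈ -844.98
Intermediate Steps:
E(n) = 5
h(v, y) = 4 (h(v, y) = (-3 + 5)² = 2² = 4)
g(K, V) = 4*√2*√V (g(K, V) = 4*√(V + V) = 4*√(2*V) = 4*(√2*√V) = 4*√2*√V)
M(-65) + 1/g(-170, 87) = 13*(-65) + 1/(4*√2*√87) = -845 + 1/(4*√174) = -845 + √174/696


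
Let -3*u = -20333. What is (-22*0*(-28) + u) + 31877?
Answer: 115964/3 ≈ 38655.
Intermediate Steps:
u = 20333/3 (u = -⅓*(-20333) = 20333/3 ≈ 6777.7)
(-22*0*(-28) + u) + 31877 = (-22*0*(-28) + 20333/3) + 31877 = (0*(-28) + 20333/3) + 31877 = (0 + 20333/3) + 31877 = 20333/3 + 31877 = 115964/3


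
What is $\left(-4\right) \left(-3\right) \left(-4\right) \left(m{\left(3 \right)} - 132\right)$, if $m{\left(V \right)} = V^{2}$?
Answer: $5904$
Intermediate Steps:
$\left(-4\right) \left(-3\right) \left(-4\right) \left(m{\left(3 \right)} - 132\right) = \left(-4\right) \left(-3\right) \left(-4\right) \left(3^{2} - 132\right) = 12 \left(-4\right) \left(9 - 132\right) = \left(-48\right) \left(-123\right) = 5904$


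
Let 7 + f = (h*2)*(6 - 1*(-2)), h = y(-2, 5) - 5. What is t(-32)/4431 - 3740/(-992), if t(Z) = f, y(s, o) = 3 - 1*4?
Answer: 4117441/1098888 ≈ 3.7469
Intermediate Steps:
y(s, o) = -1 (y(s, o) = 3 - 4 = -1)
h = -6 (h = -1 - 5 = -6)
f = -103 (f = -7 + (-6*2)*(6 - 1*(-2)) = -7 - 12*(6 + 2) = -7 - 12*8 = -7 - 96 = -103)
t(Z) = -103
t(-32)/4431 - 3740/(-992) = -103/4431 - 3740/(-992) = -103*1/4431 - 3740*(-1/992) = -103/4431 + 935/248 = 4117441/1098888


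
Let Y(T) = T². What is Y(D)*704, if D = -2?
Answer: 2816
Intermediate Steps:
Y(D)*704 = (-2)²*704 = 4*704 = 2816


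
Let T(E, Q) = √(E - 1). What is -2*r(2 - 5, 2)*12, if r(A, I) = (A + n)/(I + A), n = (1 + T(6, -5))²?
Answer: 72 + 48*√5 ≈ 179.33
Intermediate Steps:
T(E, Q) = √(-1 + E)
n = (1 + √5)² (n = (1 + √(-1 + 6))² = (1 + √5)² ≈ 10.472)
r(A, I) = (A + (1 + √5)²)/(A + I) (r(A, I) = (A + (1 + √5)²)/(I + A) = (A + (1 + √5)²)/(A + I))
-2*r(2 - 5, 2)*12 = -2*((2 - 5) + (1 + √5)²)/((2 - 5) + 2)*12 = -2*(-3 + (1 + √5)²)/(-3 + 2)*12 = -2*(-3 + (1 + √5)²)/(-1)*12 = -(-2)*(-3 + (1 + √5)²)*12 = -2*(3 - (1 + √5)²)*12 = (-6 + 2*(1 + √5)²)*12 = -72 + 24*(1 + √5)²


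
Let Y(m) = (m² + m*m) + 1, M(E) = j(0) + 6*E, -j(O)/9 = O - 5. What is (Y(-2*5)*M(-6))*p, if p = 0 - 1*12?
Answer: -21708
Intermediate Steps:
j(O) = 45 - 9*O (j(O) = -9*(O - 5) = -9*(-5 + O) = 45 - 9*O)
M(E) = 45 + 6*E (M(E) = (45 - 9*0) + 6*E = (45 + 0) + 6*E = 45 + 6*E)
Y(m) = 1 + 2*m² (Y(m) = (m² + m²) + 1 = 2*m² + 1 = 1 + 2*m²)
p = -12 (p = 0 - 12 = -12)
(Y(-2*5)*M(-6))*p = ((1 + 2*(-2*5)²)*(45 + 6*(-6)))*(-12) = ((1 + 2*(-10)²)*(45 - 36))*(-12) = ((1 + 2*100)*9)*(-12) = ((1 + 200)*9)*(-12) = (201*9)*(-12) = 1809*(-12) = -21708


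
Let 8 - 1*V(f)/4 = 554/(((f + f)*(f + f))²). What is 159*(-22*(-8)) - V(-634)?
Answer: 9032332464326421/323137251872 ≈ 27952.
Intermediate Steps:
V(f) = 32 - 277/(2*f⁴) (V(f) = 32 - 2216/(((f + f)*(f + f))²) = 32 - 2216/(((2*f)*(2*f))²) = 32 - 2216/((4*f²)²) = 32 - 2216/(16*f⁴) = 32 - 2216*1/(16*f⁴) = 32 - 277/(2*f⁴))
159*(-22*(-8)) - V(-634) = 159*(-22*(-8)) - (32 - 277/2/(-634)⁴) = 159*176 - (32 - 277/2*1/161568625936) = 27984 - (32 - 277/323137251872) = 27984 - 1*10340392059627/323137251872 = 27984 - 10340392059627/323137251872 = 9032332464326421/323137251872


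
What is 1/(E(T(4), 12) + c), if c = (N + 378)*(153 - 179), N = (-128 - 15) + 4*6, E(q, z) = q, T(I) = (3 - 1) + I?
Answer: -1/6728 ≈ -0.00014863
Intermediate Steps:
T(I) = 2 + I
N = -119 (N = -143 + 24 = -119)
c = -6734 (c = (-119 + 378)*(153 - 179) = 259*(-26) = -6734)
1/(E(T(4), 12) + c) = 1/((2 + 4) - 6734) = 1/(6 - 6734) = 1/(-6728) = -1/6728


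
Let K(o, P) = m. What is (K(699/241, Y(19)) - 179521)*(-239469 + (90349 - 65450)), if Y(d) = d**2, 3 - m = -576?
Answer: 38395584940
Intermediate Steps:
m = 579 (m = 3 - 1*(-576) = 3 + 576 = 579)
K(o, P) = 579
(K(699/241, Y(19)) - 179521)*(-239469 + (90349 - 65450)) = (579 - 179521)*(-239469 + (90349 - 65450)) = -178942*(-239469 + 24899) = -178942*(-214570) = 38395584940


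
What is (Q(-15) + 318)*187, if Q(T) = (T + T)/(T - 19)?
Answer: 59631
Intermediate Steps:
Q(T) = 2*T/(-19 + T) (Q(T) = (2*T)/(-19 + T) = 2*T/(-19 + T))
(Q(-15) + 318)*187 = (2*(-15)/(-19 - 15) + 318)*187 = (2*(-15)/(-34) + 318)*187 = (2*(-15)*(-1/34) + 318)*187 = (15/17 + 318)*187 = (5421/17)*187 = 59631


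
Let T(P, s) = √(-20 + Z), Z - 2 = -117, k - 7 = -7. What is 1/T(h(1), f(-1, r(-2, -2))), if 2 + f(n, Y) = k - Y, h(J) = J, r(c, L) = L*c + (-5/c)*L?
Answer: -I*√15/45 ≈ -0.086066*I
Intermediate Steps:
k = 0 (k = 7 - 7 = 0)
Z = -115 (Z = 2 - 117 = -115)
r(c, L) = L*c - 5*L/c
f(n, Y) = -2 - Y (f(n, Y) = -2 + (0 - Y) = -2 - Y)
T(P, s) = 3*I*√15 (T(P, s) = √(-20 - 115) = √(-135) = 3*I*√15)
1/T(h(1), f(-1, r(-2, -2))) = 1/(3*I*√15) = -I*√15/45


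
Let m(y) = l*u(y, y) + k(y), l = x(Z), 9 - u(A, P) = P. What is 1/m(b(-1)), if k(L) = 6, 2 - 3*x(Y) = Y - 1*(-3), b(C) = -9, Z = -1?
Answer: ⅙ ≈ 0.16667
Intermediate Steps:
u(A, P) = 9 - P
x(Y) = -⅓ - Y/3 (x(Y) = ⅔ - (Y - 1*(-3))/3 = ⅔ - (Y + 3)/3 = ⅔ - (3 + Y)/3 = ⅔ + (-1 - Y/3) = -⅓ - Y/3)
l = 0 (l = -⅓ - ⅓*(-1) = -⅓ + ⅓ = 0)
m(y) = 6 (m(y) = 0*(9 - y) + 6 = 0 + 6 = 6)
1/m(b(-1)) = 1/6 = ⅙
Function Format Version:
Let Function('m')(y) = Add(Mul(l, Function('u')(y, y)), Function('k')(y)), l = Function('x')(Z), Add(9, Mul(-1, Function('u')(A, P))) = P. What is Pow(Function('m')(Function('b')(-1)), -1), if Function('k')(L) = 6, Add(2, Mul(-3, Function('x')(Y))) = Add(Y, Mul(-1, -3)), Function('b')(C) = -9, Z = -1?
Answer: Rational(1, 6) ≈ 0.16667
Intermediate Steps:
Function('u')(A, P) = Add(9, Mul(-1, P))
Function('x')(Y) = Add(Rational(-1, 3), Mul(Rational(-1, 3), Y)) (Function('x')(Y) = Add(Rational(2, 3), Mul(Rational(-1, 3), Add(Y, Mul(-1, -3)))) = Add(Rational(2, 3), Mul(Rational(-1, 3), Add(Y, 3))) = Add(Rational(2, 3), Mul(Rational(-1, 3), Add(3, Y))) = Add(Rational(2, 3), Add(-1, Mul(Rational(-1, 3), Y))) = Add(Rational(-1, 3), Mul(Rational(-1, 3), Y)))
l = 0 (l = Add(Rational(-1, 3), Mul(Rational(-1, 3), -1)) = Add(Rational(-1, 3), Rational(1, 3)) = 0)
Function('m')(y) = 6 (Function('m')(y) = Add(Mul(0, Add(9, Mul(-1, y))), 6) = Add(0, 6) = 6)
Pow(Function('m')(Function('b')(-1)), -1) = Pow(6, -1) = Rational(1, 6)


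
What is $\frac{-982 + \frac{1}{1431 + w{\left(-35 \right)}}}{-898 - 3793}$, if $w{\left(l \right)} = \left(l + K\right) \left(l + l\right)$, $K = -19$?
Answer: $\frac{5117201}{24444801} \approx 0.20934$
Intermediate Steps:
$w{\left(l \right)} = 2 l \left(-19 + l\right)$ ($w{\left(l \right)} = \left(l - 19\right) \left(l + l\right) = \left(-19 + l\right) 2 l = 2 l \left(-19 + l\right)$)
$\frac{-982 + \frac{1}{1431 + w{\left(-35 \right)}}}{-898 - 3793} = \frac{-982 + \frac{1}{1431 + 2 \left(-35\right) \left(-19 - 35\right)}}{-898 - 3793} = \frac{-982 + \frac{1}{1431 + 2 \left(-35\right) \left(-54\right)}}{-4691} = \left(-982 + \frac{1}{1431 + 3780}\right) \left(- \frac{1}{4691}\right) = \left(-982 + \frac{1}{5211}\right) \left(- \frac{1}{4691}\right) = \left(- \frac{5117201}{5211}\right) \left(- \frac{1}{4691}\right) = \frac{5117201}{24444801}$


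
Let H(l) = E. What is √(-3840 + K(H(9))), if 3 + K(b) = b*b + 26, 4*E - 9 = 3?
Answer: 4*I*√238 ≈ 61.709*I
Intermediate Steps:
E = 3 (E = 9/4 + (¼)*3 = 9/4 + ¾ = 3)
H(l) = 3
K(b) = 23 + b² (K(b) = -3 + (b*b + 26) = -3 + (b² + 26) = -3 + (26 + b²) = 23 + b²)
√(-3840 + K(H(9))) = √(-3840 + (23 + 3²)) = √(-3840 + (23 + 9)) = √(-3840 + 32) = √(-3808) = 4*I*√238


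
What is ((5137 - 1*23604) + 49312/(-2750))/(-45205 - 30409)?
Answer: 25416781/103969250 ≈ 0.24446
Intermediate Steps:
((5137 - 1*23604) + 49312/(-2750))/(-45205 - 30409) = ((5137 - 23604) + 49312*(-1/2750))/(-75614) = (-18467 - 24656/1375)*(-1/75614) = -25416781/1375*(-1/75614) = 25416781/103969250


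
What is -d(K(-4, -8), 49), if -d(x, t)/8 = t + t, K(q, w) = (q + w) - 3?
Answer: 784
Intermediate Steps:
K(q, w) = -3 + q + w
d(x, t) = -16*t (d(x, t) = -8*(t + t) = -16*t)
-d(K(-4, -8), 49) = -(-16)*49 = -1*(-784) = 784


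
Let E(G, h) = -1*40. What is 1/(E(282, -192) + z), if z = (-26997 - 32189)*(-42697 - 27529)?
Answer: 1/4156395996 ≈ 2.4059e-10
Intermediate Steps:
E(G, h) = -40
z = 4156396036 (z = -59186*(-70226) = 4156396036)
1/(E(282, -192) + z) = 1/(-40 + 4156396036) = 1/4156395996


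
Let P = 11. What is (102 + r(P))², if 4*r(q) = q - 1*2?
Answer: 173889/16 ≈ 10868.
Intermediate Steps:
r(q) = -½ + q/4 (r(q) = (q - 1*2)/4 = (q - 2)/4 = (-2 + q)/4 = -½ + q/4)
(102 + r(P))² = (102 + (-½ + (¼)*11))² = (102 + (-½ + 11/4))² = (102 + 9/4)² = (417/4)² = 173889/16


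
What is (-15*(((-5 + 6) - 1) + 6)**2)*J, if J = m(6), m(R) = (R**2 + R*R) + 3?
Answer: -40500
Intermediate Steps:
m(R) = 3 + 2*R**2 (m(R) = (R**2 + R**2) + 3 = 2*R**2 + 3 = 3 + 2*R**2)
J = 75 (J = 3 + 2*6**2 = 3 + 2*36 = 3 + 72 = 75)
(-15*(((-5 + 6) - 1) + 6)**2)*J = -15*(((-5 + 6) - 1) + 6)**2*75 = -15*((1 - 1) + 6)**2*75 = -15*(0 + 6)**2*75 = -15*6**2*75 = -15*36*75 = -540*75 = -40500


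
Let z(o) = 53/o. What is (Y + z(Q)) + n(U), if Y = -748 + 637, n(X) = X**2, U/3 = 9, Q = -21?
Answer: 12925/21 ≈ 615.48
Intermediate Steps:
U = 27 (U = 3*9 = 27)
Y = -111
(Y + z(Q)) + n(U) = (-111 + 53/(-21)) + 27**2 = (-111 + 53*(-1/21)) + 729 = (-111 - 53/21) + 729 = -2384/21 + 729 = 12925/21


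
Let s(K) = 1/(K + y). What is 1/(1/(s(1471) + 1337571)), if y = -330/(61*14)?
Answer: 839930385019/627952 ≈ 1.3376e+6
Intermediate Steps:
y = -165/427 (y = -330/854 = -330*1/854 = -165/427 ≈ -0.38642)
s(K) = 1/(-165/427 + K) (s(K) = 1/(K - 165/427) = 1/(-165/427 + K))
1/(1/(s(1471) + 1337571)) = 1/(1/(427/(-165 + 427*1471) + 1337571)) = 1/(1/(427/(-165 + 628117) + 1337571)) = 1/(1/(427/627952 + 1337571)) = 1/(1/(839930385019/627952)) = 1/(627952/839930385019) = 839930385019/627952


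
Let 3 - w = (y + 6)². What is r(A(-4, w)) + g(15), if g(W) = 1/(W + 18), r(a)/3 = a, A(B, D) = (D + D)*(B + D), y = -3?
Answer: 11881/33 ≈ 360.03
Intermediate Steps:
w = -6 (w = 3 - (-3 + 6)² = 3 - 1*3² = 3 - 1*9 = 3 - 9 = -6)
A(B, D) = 2*D*(B + D) (A(B, D) = (2*D)*(B + D) = 2*D*(B + D))
r(a) = 3*a
g(W) = 1/(18 + W)
r(A(-4, w)) + g(15) = 3*(2*(-6)*(-4 - 6)) + 1/(18 + 15) = 3*(2*(-6)*(-10)) + 1/33 = 3*120 + 1/33 = 360 + 1/33 = 11881/33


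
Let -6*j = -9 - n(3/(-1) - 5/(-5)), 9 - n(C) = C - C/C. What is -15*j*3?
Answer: -315/2 ≈ -157.50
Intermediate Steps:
n(C) = 10 - C (n(C) = 9 - (C - C/C) = 9 - (C - 1*1) = 9 - (C - 1) = 9 - (-1 + C) = 9 + (1 - C) = 10 - C)
j = 7/2 (j = -(-9 - (10 - (3/(-1) - 5/(-5))))/6 = -(-9 - (10 - (3*(-1) - 5*(-⅕))))/6 = -(-9 - (10 - (-3 + 1)))/6 = -(-9 - (10 - 1*(-2)))/6 = -(-9 - (10 + 2))/6 = -(-9 - 1*12)/6 = -(-9 - 12)/6 = -⅙*(-21) = 7/2 ≈ 3.5000)
-15*j*3 = -15*7/2*3 = -105/2*3 = -315/2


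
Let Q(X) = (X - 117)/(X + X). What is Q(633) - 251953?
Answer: -53161997/211 ≈ -2.5195e+5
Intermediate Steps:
Q(X) = (-117 + X)/(2*X) (Q(X) = (-117 + X)/((2*X)) = (-117 + X)*(1/(2*X)) = (-117 + X)/(2*X))
Q(633) - 251953 = (1/2)*(-117 + 633)/633 - 251953 = (1/2)*(1/633)*516 - 251953 = 86/211 - 251953 = -53161997/211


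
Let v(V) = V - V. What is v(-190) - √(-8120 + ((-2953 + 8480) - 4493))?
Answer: -I*√7086 ≈ -84.178*I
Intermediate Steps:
v(V) = 0
v(-190) - √(-8120 + ((-2953 + 8480) - 4493)) = 0 - √(-8120 + ((-2953 + 8480) - 4493)) = 0 - √(-8120 + (5527 - 4493)) = 0 - √(-8120 + 1034) = 0 - √(-7086) = 0 - I*√7086 = -I*√7086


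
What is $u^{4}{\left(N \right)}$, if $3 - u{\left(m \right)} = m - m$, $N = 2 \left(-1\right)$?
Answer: $81$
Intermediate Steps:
$N = -2$
$u{\left(m \right)} = 3$ ($u{\left(m \right)} = 3 - \left(m - m\right) = 3 - 0 = 3 + 0 = 3$)
$u^{4}{\left(N \right)} = 3^{4} = 81$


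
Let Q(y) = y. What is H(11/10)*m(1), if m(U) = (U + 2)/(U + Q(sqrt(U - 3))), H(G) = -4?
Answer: 12*I/(sqrt(2) - I) ≈ -4.0 + 5.6569*I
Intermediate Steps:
m(U) = (2 + U)/(U + sqrt(-3 + U)) (m(U) = (U + 2)/(U + sqrt(U - 3)) = (2 + U)/(U + sqrt(-3 + U)))
H(11/10)*m(1) = -4*(2 + 1)/(1 + sqrt(-3 + 1)) = -4*3/(1 + sqrt(-2)) = -4*3/(1 + I*sqrt(2)) = -12/(1 + I*sqrt(2))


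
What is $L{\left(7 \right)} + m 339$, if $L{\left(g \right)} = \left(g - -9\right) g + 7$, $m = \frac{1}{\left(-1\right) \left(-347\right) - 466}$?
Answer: $\frac{13822}{119} \approx 116.15$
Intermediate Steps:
$m = - \frac{1}{119}$ ($m = \frac{1}{347 - 466} = \frac{1}{-119} = - \frac{1}{119} \approx -0.0084034$)
$L{\left(g \right)} = 7 + g \left(9 + g\right)$ ($L{\left(g \right)} = \left(g + 9\right) g + 7 = \left(9 + g\right) g + 7 = g \left(9 + g\right) + 7 = 7 + g \left(9 + g\right)$)
$L{\left(7 \right)} + m 339 = \left(7 + 7^{2} + 9 \cdot 7\right) - \frac{339}{119} = \left(7 + 49 + 63\right) - \frac{339}{119} = 119 - \frac{339}{119} = \frac{13822}{119}$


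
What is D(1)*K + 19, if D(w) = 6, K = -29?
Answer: -155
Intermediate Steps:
D(1)*K + 19 = 6*(-29) + 19 = -174 + 19 = -155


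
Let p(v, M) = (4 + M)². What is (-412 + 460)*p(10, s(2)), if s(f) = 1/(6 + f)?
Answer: 3267/4 ≈ 816.75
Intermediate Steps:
(-412 + 460)*p(10, s(2)) = (-412 + 460)*(4 + 1/(6 + 2))² = 48*(4 + 1/8)² = 48*(4 + ⅛)² = 48*(33/8)² = 48*(1089/64) = 3267/4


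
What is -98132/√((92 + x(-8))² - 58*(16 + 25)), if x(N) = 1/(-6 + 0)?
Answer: -588792*√217993/217993 ≈ -1261.1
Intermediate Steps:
x(N) = -⅙ (x(N) = 1/(-6) = -⅙)
-98132/√((92 + x(-8))² - 58*(16 + 25)) = -98132/√((92 - ⅙)² - 58*(16 + 25)) = -98132/√((551/6)² - 58*41) = -98132/√(303601/36 - 2378) = -98132*6*√217993/217993 = -588792*√217993/217993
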